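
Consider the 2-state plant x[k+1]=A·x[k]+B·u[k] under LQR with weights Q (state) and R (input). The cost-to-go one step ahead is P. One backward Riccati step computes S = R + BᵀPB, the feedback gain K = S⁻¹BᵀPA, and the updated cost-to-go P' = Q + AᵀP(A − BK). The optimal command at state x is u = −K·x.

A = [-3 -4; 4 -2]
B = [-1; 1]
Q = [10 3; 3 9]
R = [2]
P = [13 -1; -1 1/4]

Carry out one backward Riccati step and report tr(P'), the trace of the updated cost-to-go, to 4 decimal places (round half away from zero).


63.0145

BᵀP = [-14.0000 1.2500]
S = R + BᵀPB = [2] + [15.2500] = [17.2500]
BᵀPA = [47.0000 53.5000]
K = S⁻¹·BᵀPA = [2.7246 3.1014]
A−BK = [-0.2754 -0.8986; 1.2754 -5.1014]
AᵀP(A−BK) = [16.9420 18.2319; 18.2319 27.0725]
P' = Q + AᵀP(A−BK) = [26.9420 21.2319; 21.2319 36.0725]
tr(P') = 63.0145


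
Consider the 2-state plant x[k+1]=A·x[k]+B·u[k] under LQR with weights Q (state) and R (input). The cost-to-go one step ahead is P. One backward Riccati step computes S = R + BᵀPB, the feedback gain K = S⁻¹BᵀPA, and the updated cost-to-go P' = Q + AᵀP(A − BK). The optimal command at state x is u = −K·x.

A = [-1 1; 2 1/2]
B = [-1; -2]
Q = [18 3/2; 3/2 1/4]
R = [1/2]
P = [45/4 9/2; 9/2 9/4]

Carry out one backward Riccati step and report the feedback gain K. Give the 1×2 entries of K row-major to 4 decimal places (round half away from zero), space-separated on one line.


BᵀP = [-20.2500 -9.0000]
S = R + BᵀPB = [1/2] + [38.2500] = [38.7500]
BᵀPA = [2.2500 -24.7500]
K = S⁻¹·BᵀPA = [0.0581 -0.6387]
A−BK = [-0.9419 0.3613; 2.1161 -0.7774]
AᵀP(A−BK) = [2.1194 -0.8129; -0.8129 0.5044]
P' = Q + AᵀP(A−BK) = [20.1194 0.6871; 0.6871 0.7544]
tr(P') = 20.8738

0.0581 -0.6387


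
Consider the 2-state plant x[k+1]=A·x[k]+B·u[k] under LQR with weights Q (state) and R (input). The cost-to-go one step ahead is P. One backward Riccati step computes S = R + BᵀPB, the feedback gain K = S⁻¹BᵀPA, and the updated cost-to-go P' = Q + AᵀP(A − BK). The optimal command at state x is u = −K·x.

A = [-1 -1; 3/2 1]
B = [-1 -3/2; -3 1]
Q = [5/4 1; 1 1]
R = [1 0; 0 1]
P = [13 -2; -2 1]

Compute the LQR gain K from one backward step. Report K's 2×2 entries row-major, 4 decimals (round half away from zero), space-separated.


-0.1764 -0.0587 0.7833 0.6995

BᵀP = [-7.0000 -1.0000; -21.5000 4.0000]
S = R + BᵀPB = [1 0; 0 1] + [10.0000 9.5000; 9.5000 36.2500] = [11.0000 9.5000; 9.5000 37.2500]
BᵀPA = [5.5000 6.0000; 27.5000 25.5000]
K = S⁻¹·BᵀPA = [-0.1764 -0.0587; 0.7833 0.6995]
A−BK = [-0.0016 -0.0094; 0.1874 0.1244]
AᵀP(A−BK) = [0.6809 0.5857; 0.5857 0.5141]
P' = Q + AᵀP(A−BK) = [1.9309 1.5857; 1.5857 1.5141]
tr(P') = 3.4450


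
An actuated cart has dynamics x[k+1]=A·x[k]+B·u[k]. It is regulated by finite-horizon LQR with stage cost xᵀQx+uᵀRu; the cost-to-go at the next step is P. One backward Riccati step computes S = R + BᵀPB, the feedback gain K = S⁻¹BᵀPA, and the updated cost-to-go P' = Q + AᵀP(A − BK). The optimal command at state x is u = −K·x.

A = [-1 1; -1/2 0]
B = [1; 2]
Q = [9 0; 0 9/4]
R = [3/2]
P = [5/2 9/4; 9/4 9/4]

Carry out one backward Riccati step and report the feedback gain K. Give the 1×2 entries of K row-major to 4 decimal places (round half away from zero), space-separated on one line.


-0.4716 0.3182

BᵀP = [7.0000 6.7500]
S = R + BᵀPB = [3/2] + [20.5000] = [22.0000]
BᵀPA = [-10.3750 7.0000]
K = S⁻¹·BᵀPA = [-0.4716 0.3182]
A−BK = [-0.5284 0.6818; 0.4432 -0.6364]
AᵀP(A−BK) = [0.4197 -0.3239; -0.3239 0.2727]
P' = Q + AᵀP(A−BK) = [9.4197 -0.3239; -0.3239 2.5227]
tr(P') = 11.9425


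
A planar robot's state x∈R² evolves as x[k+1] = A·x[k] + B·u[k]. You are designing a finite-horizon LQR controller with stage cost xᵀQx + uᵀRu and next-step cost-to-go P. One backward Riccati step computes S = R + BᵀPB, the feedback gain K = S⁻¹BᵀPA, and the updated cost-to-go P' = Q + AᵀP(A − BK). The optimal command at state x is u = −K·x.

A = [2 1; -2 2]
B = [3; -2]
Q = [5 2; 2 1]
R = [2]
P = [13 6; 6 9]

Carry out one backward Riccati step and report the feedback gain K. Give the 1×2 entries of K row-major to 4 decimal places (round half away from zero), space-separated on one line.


0.6506 0.3253

BᵀP = [27.0000 0.0000]
S = R + BᵀPB = [2] + [81.0000] = [83.0000]
BᵀPA = [54.0000 27.0000]
K = S⁻¹·BᵀPA = [0.6506 0.3253]
A−BK = [0.0482 0.0241; -0.6988 2.6506]
AᵀP(A−BK) = [4.8675 -15.5663; -15.5663 64.2169]
P' = Q + AᵀP(A−BK) = [9.8675 -13.5663; -13.5663 65.2169]
tr(P') = 75.0843


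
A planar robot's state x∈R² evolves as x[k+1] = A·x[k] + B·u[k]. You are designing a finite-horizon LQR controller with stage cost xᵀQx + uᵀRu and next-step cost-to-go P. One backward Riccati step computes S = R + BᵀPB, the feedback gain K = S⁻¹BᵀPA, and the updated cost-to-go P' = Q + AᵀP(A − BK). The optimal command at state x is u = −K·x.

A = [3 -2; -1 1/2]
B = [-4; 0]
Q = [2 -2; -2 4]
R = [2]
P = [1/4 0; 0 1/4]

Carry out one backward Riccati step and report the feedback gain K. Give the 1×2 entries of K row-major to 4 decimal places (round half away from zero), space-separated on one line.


-0.5000 0.3333

BᵀP = [-1.0000 0.0000]
S = R + BᵀPB = [2] + [4.0000] = [6.0000]
BᵀPA = [-3.0000 2.0000]
K = S⁻¹·BᵀPA = [-0.5000 0.3333]
A−BK = [1.0000 -0.6667; -1.0000 0.5000]
AᵀP(A−BK) = [1.0000 -0.6250; -0.6250 0.3958]
P' = Q + AᵀP(A−BK) = [3.0000 -2.6250; -2.6250 4.3958]
tr(P') = 7.3958


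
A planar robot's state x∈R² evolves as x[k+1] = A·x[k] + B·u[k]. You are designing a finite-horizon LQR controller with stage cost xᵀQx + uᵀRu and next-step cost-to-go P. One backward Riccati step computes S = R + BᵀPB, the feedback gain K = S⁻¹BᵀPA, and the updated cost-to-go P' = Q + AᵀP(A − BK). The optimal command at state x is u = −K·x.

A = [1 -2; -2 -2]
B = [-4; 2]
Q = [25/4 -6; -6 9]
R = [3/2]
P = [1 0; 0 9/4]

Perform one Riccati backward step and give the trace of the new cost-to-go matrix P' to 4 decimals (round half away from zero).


31.8349

BᵀP = [-4.0000 4.5000]
S = R + BᵀPB = [3/2] + [25.0000] = [26.5000]
BᵀPA = [-13.0000 -1.0000]
K = S⁻¹·BᵀPA = [-0.4906 -0.0377]
A−BK = [-0.9623 -2.1509; -1.0189 -1.9245]
AᵀP(A−BK) = [3.6226 6.5094; 6.5094 12.9623]
P' = Q + AᵀP(A−BK) = [9.8726 0.5094; 0.5094 21.9623]
tr(P') = 31.8349


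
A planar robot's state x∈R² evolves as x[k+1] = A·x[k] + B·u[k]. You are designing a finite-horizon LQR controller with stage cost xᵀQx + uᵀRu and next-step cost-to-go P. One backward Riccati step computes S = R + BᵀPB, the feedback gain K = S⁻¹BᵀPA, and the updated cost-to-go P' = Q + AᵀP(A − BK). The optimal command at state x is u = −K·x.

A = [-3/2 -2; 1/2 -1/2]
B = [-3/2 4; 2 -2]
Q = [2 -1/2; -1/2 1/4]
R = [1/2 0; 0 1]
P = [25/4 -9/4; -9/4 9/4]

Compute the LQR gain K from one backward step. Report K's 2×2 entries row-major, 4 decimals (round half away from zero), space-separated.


-0.0605 -0.7358 -0.3789 -0.7170

BᵀP = [-13.8750 7.8750; 29.5000 -13.5000]
S = R + BᵀPB = [1/2 0; 0 1] + [36.5625 -71.2500; -71.2500 145.0000] = [37.0625 -71.2500; -71.2500 146.0000]
BᵀPA = [24.7500 23.8125; -51.0000 -52.2500]
K = S⁻¹·BᵀPA = [-0.0605 -0.7358; -0.3789 -0.7170]
A−BK = [-0.0754 -0.2358; -0.1367 -0.4623]
AᵀP(A−BK) = [0.1765 0.3962; 0.3962 1.1226]
P' = Q + AᵀP(A−BK) = [2.1765 -0.1038; -0.1038 1.3726]
tr(P') = 3.5492


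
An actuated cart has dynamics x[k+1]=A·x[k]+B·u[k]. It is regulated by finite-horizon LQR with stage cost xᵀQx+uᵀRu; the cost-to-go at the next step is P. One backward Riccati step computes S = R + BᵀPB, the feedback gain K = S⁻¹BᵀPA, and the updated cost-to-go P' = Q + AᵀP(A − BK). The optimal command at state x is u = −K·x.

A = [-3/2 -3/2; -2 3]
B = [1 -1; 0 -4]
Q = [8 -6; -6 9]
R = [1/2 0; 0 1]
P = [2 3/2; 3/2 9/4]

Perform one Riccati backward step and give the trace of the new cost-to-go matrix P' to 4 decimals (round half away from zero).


BᵀP = [2.0000 1.5000; -8.0000 -10.5000]
S = R + BᵀPB = [1/2 0; 0 1] + [2.0000 -8.0000; -8.0000 50.0000] = [2.5000 -8.0000; -8.0000 51.0000]
BᵀPA = [-6.0000 1.5000; 33.0000 -19.5000]
K = S⁻¹·BᵀPA = [-0.6614 -1.2520; 0.5433 -0.5787]
A−BK = [-0.2953 -0.8268; 0.1732 0.6850]
AᵀP(A−BK) = [0.6024 0.3366; 0.3366 1.8425]
P' = Q + AᵀP(A−BK) = [8.6024 -5.6634; -5.6634 10.8425]
tr(P') = 19.4449

19.4449


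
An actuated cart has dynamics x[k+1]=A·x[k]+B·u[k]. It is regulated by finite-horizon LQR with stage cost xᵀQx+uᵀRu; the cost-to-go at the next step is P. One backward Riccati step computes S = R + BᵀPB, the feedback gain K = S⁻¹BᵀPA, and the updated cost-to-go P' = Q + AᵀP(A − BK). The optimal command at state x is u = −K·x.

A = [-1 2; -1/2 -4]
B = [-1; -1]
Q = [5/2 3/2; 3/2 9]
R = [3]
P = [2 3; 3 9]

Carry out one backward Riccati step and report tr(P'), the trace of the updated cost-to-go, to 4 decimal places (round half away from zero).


BᵀP = [-5.0000 -12.0000]
S = R + BᵀPB = [3] + [17.0000] = [20.0000]
BᵀPA = [11.0000 38.0000]
K = S⁻¹·BᵀPA = [0.5500 1.9000]
A−BK = [-0.4500 3.9000; 0.0500 -2.1000]
AᵀP(A−BK) = [1.2000 2.1000; 2.1000 31.8000]
P' = Q + AᵀP(A−BK) = [3.7000 3.6000; 3.6000 40.8000]
tr(P') = 44.5000

44.5000


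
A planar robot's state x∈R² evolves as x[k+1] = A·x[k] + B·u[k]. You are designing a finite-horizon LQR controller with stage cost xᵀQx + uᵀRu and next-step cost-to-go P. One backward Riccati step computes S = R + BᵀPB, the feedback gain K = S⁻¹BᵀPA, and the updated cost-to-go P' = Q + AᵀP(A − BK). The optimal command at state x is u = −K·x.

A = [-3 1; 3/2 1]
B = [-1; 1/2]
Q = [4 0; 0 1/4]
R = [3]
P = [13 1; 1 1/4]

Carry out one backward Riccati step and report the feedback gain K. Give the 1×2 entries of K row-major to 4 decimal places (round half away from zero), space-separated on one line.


BᵀP = [-12.5000 -0.8750]
S = R + BᵀPB = [3] + [12.0625] = [15.0625]
BᵀPA = [36.1875 -13.3750]
K = S⁻¹·BᵀPA = [2.4025 -0.8880]
A−BK = [-0.5975 0.1120; 0.2988 1.4440]
AᵀP(A−BK) = [21.6224 -7.9917; -7.9917 3.3734]
P' = Q + AᵀP(A−BK) = [25.6224 -7.9917; -7.9917 3.6234]
tr(P') = 29.2459

2.4025 -0.8880


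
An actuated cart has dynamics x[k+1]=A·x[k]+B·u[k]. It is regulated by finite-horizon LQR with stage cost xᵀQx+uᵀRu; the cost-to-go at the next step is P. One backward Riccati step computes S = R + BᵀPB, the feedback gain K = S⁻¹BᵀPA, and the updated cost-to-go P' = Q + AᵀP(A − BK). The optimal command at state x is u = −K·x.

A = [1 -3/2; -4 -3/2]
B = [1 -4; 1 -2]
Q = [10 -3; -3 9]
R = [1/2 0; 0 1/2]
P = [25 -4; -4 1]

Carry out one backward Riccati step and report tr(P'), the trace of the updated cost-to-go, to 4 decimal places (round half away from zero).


26.6161

BᵀP = [21.0000 -3.0000; -92.0000 14.0000]
S = R + BᵀPB = [1/2 0; 0 1/2] + [18.0000 -78.0000; -78.0000 340.0000] = [18.5000 -78.0000; -78.0000 340.5000]
BᵀPA = [33.0000 -27.0000; -148.0000 117.0000]
K = S⁻¹·BᵀPA = [-1.4286 -0.3136; -0.7619 0.2718]
A−BK = [-0.6190 -0.0993; -4.0952 -0.6429]
AᵀP(A−BK) = [7.3810 1.0714; 1.0714 0.2352]
P' = Q + AᵀP(A−BK) = [17.3810 -1.9286; -1.9286 9.2352]
tr(P') = 26.6161


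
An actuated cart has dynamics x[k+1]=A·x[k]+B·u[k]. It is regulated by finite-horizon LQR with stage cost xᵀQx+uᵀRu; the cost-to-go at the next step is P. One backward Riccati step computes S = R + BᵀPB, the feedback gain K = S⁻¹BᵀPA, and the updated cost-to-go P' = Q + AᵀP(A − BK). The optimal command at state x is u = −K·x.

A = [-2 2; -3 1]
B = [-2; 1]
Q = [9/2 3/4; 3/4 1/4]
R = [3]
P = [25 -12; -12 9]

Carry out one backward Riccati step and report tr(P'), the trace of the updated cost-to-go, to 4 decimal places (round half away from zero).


BᵀP = [-62.0000 33.0000]
S = R + BᵀPB = [3] + [157.0000] = [160.0000]
BᵀPA = [25.0000 -91.0000]
K = S⁻¹·BᵀPA = [0.1563 -0.5688]
A−BK = [-1.6875 0.8625; -3.1563 1.5688]
AᵀP(A−BK) = [33.0938 -16.7813; -16.7813 9.2438]
P' = Q + AᵀP(A−BK) = [37.5938 -16.0313; -16.0313 9.4938]
tr(P') = 47.0875

47.0875


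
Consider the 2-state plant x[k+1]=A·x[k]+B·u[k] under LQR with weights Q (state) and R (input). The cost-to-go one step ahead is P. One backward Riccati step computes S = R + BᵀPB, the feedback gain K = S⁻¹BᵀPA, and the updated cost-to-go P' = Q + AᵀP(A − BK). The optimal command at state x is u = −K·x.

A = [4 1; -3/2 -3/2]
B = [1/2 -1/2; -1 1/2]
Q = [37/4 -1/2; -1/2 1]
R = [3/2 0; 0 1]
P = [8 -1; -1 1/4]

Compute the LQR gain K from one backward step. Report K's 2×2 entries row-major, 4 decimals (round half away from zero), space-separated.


2.4043 0.7148 -3.3755 -0.9495

BᵀP = [5.0000 -0.7500; -4.5000 0.6250]
S = R + BᵀPB = [3/2 0; 0 1] + [3.2500 -2.8750; -2.8750 2.5625] = [4.7500 -2.8750; -2.8750 3.5625]
BᵀPA = [21.1250 6.1250; -18.9375 -5.4375]
K = S⁻¹·BᵀPA = [2.4043 0.7148; -3.3755 -0.9495]
A−BK = [1.1101 0.1679; 2.5921 -0.3105]
AᵀP(A−BK) = [25.8484 6.9819; 6.9819 2.0217]
P' = Q + AᵀP(A−BK) = [35.0984 6.4819; 6.4819 3.0217]
tr(P') = 38.1200


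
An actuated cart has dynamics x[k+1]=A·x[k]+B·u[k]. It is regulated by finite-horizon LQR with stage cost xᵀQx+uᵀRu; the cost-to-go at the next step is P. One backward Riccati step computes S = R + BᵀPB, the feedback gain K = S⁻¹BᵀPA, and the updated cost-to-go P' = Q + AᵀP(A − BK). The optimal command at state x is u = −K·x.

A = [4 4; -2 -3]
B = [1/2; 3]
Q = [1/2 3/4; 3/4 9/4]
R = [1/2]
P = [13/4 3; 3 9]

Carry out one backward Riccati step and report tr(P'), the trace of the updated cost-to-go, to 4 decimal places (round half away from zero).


BᵀP = [10.6250 28.5000]
S = R + BᵀPB = [1/2] + [90.8125] = [91.3125]
BᵀPA = [-14.5000 -43.0000]
K = S⁻¹·BᵀPA = [-0.1588 -0.4709]
A−BK = [4.0794 4.2355; -1.5236 -1.5873]
AᵀP(A−BK) = [37.6975 39.1718; 39.1718 40.7509]
P' = Q + AᵀP(A−BK) = [38.1975 39.9218; 39.9218 43.0009]
tr(P') = 81.1983

81.1983


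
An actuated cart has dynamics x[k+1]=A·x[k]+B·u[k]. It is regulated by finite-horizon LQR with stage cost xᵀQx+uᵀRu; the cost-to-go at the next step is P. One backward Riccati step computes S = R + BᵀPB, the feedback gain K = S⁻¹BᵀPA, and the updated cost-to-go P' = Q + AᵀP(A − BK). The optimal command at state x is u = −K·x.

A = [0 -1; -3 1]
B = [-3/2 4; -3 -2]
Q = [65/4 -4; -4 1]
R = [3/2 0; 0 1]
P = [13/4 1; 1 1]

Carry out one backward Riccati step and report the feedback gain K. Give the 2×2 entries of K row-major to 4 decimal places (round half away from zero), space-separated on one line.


0.7057 -0.1081 0.2409 -0.2788

BᵀP = [-7.8750 -4.5000; 11.0000 2.0000]
S = R + BᵀPB = [3/2 0; 0 1] + [25.3125 -22.5000; -22.5000 40.0000] = [26.8125 -22.5000; -22.5000 41.0000]
BᵀPA = [13.5000 3.3750; -6.0000 -9.0000]
K = S⁻¹·BᵀPA = [0.7057 -0.1081; 0.2409 -0.2788]
A−BK = [0.0948 -0.0468; -0.4012 0.1179]
AᵀP(A−BK) = [0.9191 -0.2134; -0.2134 0.1053]
P' = Q + AᵀP(A−BK) = [17.1691 -4.2134; -4.2134 1.1053]
tr(P') = 18.2743


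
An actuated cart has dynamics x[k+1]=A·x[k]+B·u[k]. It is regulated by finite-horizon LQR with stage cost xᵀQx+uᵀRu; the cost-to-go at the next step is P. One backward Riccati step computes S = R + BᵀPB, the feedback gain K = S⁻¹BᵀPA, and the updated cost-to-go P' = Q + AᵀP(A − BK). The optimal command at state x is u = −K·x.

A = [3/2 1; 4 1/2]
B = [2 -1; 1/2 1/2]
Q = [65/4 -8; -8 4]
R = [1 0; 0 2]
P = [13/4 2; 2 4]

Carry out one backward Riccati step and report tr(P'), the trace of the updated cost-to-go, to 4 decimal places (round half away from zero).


BᵀP = [7.5000 6.0000; -2.2500 0.0000]
S = R + BᵀPB = [1 0; 0 2] + [18.0000 -4.5000; -4.5000 2.2500] = [19.0000 -4.5000; -4.5000 4.2500]
BᵀPA = [35.2500 10.5000; -3.3750 -2.2500]
K = S⁻¹·BᵀPA = [2.2252 0.5702; 1.5620 0.0744]
A−BK = [-1.3884 -0.0661; 2.1064 0.1777]
AᵀP(A−BK) = [22.1457 2.5248; 2.5248 0.4298]
P' = Q + AᵀP(A−BK) = [38.3957 -5.4752; -5.4752 4.4298]
tr(P') = 42.8254

42.8254


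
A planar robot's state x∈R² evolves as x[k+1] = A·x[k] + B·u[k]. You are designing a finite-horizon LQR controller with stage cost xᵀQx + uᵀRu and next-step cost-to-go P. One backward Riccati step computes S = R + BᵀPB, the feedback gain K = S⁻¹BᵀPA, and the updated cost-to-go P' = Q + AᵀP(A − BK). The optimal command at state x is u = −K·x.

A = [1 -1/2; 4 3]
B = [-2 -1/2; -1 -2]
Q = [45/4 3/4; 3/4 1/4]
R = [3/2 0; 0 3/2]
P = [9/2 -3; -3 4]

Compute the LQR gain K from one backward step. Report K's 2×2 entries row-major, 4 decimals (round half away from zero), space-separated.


BᵀP = [-6.0000 2.0000; 3.7500 -6.5000]
S = R + BᵀPB = [3/2 0; 0 3/2] + [10.0000 -1.0000; -1.0000 11.1250] = [11.5000 -1.0000; -1.0000 12.6250]
BᵀPA = [2.0000 9.0000; -22.2500 -21.3750]
K = S⁻¹·BᵀPA = [0.0208 0.6398; -1.7607 -1.6424]
A−BK = [0.1612 -0.0416; 0.4993 0.3550]
AᵀP(A−BK) = [5.2822 4.9272; 4.9272 5.2607]
P' = Q + AᵀP(A−BK) = [16.5322 5.6772; 5.6772 5.5107]
tr(P') = 22.0429

0.0208 0.6398 -1.7607 -1.6424


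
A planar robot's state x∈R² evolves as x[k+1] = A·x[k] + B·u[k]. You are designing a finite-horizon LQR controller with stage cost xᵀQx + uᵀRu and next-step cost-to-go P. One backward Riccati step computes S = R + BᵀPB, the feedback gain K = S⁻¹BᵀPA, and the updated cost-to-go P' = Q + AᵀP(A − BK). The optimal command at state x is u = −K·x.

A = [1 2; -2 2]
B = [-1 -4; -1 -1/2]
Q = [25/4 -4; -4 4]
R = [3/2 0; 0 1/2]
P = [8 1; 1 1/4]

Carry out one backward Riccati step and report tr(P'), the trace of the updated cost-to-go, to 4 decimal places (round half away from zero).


11.2715

BᵀP = [-9.0000 -1.2500; -32.5000 -4.1250]
S = R + BᵀPB = [3/2 0; 0 1/2] + [10.2500 36.6250; 36.6250 132.0625] = [11.7500 36.6250; 36.6250 132.5625]
BᵀPA = [-6.5000 -20.5000; -24.2500 -73.2500]
K = S⁻¹·BᵀPA = [0.1226 -0.1607; -0.2168 -0.5082]
A−BK = [0.2554 -0.1934; -1.9858 1.5852]
AᵀP(A−BK) = [0.5394 -0.3677; -0.3677 0.4822]
P' = Q + AᵀP(A−BK) = [6.7894 -4.3677; -4.3677 4.4822]
tr(P') = 11.2715


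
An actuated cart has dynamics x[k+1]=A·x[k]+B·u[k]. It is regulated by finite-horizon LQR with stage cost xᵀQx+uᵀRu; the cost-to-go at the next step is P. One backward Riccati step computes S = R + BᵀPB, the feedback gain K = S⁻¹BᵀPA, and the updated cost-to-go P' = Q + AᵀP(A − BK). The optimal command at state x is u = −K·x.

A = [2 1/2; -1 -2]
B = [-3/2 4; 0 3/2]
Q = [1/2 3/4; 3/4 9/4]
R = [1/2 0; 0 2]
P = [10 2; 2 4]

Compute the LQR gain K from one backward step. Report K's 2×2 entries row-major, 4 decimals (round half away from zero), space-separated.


BᵀP = [-15.0000 -3.0000; 43.0000 14.0000]
S = R + BᵀPB = [1/2 0; 0 2] + [22.5000 -64.5000; -64.5000 193.0000] = [23.0000 -64.5000; -64.5000 195.0000]
BᵀPA = [-27.0000 -1.5000; 72.0000 -6.5000]
K = S⁻¹·BᵀPA = [-1.9122 -2.1917; -0.2633 -0.7583]
A−BK = [0.1848 0.2456; -0.6051 -0.8626]
AᵀP(A−BK) = [3.3256 4.4203; 4.4203 6.2837]
P' = Q + AᵀP(A−BK) = [3.8256 5.1703; 5.1703 8.5337]
tr(P') = 12.3593

-1.9122 -2.1917 -0.2633 -0.7583


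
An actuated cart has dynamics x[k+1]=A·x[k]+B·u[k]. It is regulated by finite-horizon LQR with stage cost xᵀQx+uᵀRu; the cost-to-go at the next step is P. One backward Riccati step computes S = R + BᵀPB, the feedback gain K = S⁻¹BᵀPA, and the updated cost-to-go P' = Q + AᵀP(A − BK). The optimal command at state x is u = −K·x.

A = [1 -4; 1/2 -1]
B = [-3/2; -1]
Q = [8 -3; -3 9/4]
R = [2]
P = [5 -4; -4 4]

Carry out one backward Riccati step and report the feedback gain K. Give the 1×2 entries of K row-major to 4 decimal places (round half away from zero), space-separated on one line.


BᵀP = [-3.5000 2.0000]
S = R + BᵀPB = [2] + [3.2500] = [5.2500]
BᵀPA = [-2.5000 12.0000]
K = S⁻¹·BᵀPA = [-0.4762 2.2857]
A−BK = [0.2857 -0.5714; 0.0238 1.2857]
AᵀP(A−BK) = [0.8095 -4.2857; -4.2857 24.5714]
P' = Q + AᵀP(A−BK) = [8.8095 -7.2857; -7.2857 26.8214]
tr(P') = 35.6310

-0.4762 2.2857


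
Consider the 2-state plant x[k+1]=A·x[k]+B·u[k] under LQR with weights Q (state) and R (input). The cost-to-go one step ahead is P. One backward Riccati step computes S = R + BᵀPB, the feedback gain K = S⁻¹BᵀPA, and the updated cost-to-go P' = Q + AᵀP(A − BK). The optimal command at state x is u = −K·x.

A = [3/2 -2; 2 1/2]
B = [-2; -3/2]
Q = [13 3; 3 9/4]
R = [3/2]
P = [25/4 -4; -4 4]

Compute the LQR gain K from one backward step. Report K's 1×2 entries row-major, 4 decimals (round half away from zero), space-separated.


BᵀP = [-6.5000 2.0000]
S = R + BᵀPB = [3/2] + [10.0000] = [11.5000]
BᵀPA = [-5.7500 14.0000]
K = S⁻¹·BᵀPA = [-0.5000 1.2174]
A−BK = [0.5000 0.4348; 1.2500 2.3261]
AᵀP(A−BK) = [3.1875 5.2500; 5.2500 16.9565]
P' = Q + AᵀP(A−BK) = [16.1875 8.2500; 8.2500 19.2065]
tr(P') = 35.3940

-0.5000 1.2174


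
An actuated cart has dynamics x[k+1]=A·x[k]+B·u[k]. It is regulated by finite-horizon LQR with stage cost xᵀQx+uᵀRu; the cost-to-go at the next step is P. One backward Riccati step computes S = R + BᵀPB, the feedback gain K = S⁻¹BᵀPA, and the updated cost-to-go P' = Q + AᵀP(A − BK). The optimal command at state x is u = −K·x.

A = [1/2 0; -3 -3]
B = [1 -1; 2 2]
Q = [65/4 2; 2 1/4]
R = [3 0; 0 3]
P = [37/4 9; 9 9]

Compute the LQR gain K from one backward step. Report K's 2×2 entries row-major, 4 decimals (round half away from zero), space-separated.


-0.6955 -0.8531 -0.3282 -0.3412

BᵀP = [27.2500 27.0000; 8.7500 9.0000]
S = R + BᵀPB = [3 0; 0 3] + [81.2500 26.7500; 26.7500 9.2500] = [84.2500 26.7500; 26.7500 12.2500]
BᵀPA = [-67.3750 -81.0000; -22.6250 -27.0000]
K = S⁻¹·BᵀPA = [-0.6955 -0.8531; -0.3282 -0.3412]
A−BK = [0.8673 0.5118; -0.9526 -0.6114]
AᵀP(A−BK) = [2.0278 2.3033; 2.3033 2.6872]
P' = Q + AᵀP(A−BK) = [18.2778 4.3033; 4.3033 2.9372]
tr(P') = 21.2150


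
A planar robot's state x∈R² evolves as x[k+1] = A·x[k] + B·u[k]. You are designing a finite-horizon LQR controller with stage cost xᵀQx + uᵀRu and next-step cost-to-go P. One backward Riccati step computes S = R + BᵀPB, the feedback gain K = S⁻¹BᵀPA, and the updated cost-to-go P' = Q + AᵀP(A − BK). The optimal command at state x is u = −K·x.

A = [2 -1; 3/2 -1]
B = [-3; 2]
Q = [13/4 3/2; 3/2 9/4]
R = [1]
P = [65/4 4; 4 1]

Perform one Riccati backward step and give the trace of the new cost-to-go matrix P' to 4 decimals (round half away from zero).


BᵀP = [-40.7500 -10.0000]
S = R + BᵀPB = [1] + [102.2500] = [103.2500]
BᵀPA = [-96.5000 50.7500]
K = S⁻¹·BᵀPA = [-0.9346 0.4915]
A−BK = [-0.8039 0.4746; 3.3692 -1.9831]
AᵀP(A−BK) = [1.0587 -0.5678; -0.5678 0.3051]
P' = Q + AᵀP(A−BK) = [4.3087 0.9322; 0.9322 2.5551]
tr(P') = 6.8638

6.8638


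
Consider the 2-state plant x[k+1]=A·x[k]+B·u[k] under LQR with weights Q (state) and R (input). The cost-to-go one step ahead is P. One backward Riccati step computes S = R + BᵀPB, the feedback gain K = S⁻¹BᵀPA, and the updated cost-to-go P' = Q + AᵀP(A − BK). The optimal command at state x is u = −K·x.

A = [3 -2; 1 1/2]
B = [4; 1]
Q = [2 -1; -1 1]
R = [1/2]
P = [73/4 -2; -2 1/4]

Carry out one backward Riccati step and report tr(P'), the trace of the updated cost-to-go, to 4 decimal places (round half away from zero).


BᵀP = [71.0000 -7.7500]
S = R + BᵀPB = [1/2] + [276.2500] = [276.7500]
BᵀPA = [205.2500 -145.8750]
K = S⁻¹·BᵀPA = [0.7416 -0.5271]
A−BK = [0.0334 0.1084; 0.2584 1.0271]
AᵀP(A−BK) = [0.2776 -0.1877; -0.1877 0.1717]
P' = Q + AᵀP(A−BK) = [2.2776 -1.1877; -1.1877 1.1717]
tr(P') = 3.4493

3.4493


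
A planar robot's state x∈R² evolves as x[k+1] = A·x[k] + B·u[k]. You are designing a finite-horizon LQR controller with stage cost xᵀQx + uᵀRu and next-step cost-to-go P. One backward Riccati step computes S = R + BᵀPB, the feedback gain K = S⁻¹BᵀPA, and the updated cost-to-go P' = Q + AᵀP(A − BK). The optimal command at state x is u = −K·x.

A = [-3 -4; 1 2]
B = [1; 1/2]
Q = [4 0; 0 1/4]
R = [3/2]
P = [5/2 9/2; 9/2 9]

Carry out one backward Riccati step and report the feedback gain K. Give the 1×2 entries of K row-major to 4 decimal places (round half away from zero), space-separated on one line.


-0.4884 -0.0930

BᵀP = [4.7500 9.0000]
S = R + BᵀPB = [3/2] + [9.2500] = [10.7500]
BᵀPA = [-5.2500 -1.0000]
K = S⁻¹·BᵀPA = [-0.4884 -0.0930]
A−BK = [-2.5116 -3.9070; 1.2442 2.0465]
AᵀP(A−BK) = [1.9360 2.5116; 2.5116 3.9070]
P' = Q + AᵀP(A−BK) = [5.9360 2.5116; 2.5116 4.1570]
tr(P') = 10.0930


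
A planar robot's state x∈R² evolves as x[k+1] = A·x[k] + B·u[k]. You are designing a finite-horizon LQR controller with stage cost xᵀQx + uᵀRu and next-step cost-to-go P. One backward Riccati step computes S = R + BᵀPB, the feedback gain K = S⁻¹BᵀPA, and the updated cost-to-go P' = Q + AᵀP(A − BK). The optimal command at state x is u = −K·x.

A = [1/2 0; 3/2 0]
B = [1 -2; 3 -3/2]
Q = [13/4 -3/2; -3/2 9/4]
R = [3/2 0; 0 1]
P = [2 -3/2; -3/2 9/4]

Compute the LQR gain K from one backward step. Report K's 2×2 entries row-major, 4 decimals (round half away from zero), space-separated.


BᵀP = [-2.5000 5.2500; -1.7500 -0.3750]
S = R + BᵀPB = [3/2 0; 0 1] + [13.2500 -2.8750; -2.8750 4.0625] = [14.7500 -2.8750; -2.8750 5.0625]
BᵀPA = [6.6250 0.0000; -1.4375 0.0000]
K = S⁻¹·BᵀPA = [0.4428 0.0000; -0.0325 0.0000]
A−BK = [-0.0078 0.0000; 0.1228 0.0000]
AᵀP(A−BK) = [0.3321 0.0000; 0.0000 0.0000]
P' = Q + AᵀP(A−BK) = [3.5821 -1.5000; -1.5000 2.2500]
tr(P') = 5.8321

0.4428 0.0000 -0.0325 0.0000


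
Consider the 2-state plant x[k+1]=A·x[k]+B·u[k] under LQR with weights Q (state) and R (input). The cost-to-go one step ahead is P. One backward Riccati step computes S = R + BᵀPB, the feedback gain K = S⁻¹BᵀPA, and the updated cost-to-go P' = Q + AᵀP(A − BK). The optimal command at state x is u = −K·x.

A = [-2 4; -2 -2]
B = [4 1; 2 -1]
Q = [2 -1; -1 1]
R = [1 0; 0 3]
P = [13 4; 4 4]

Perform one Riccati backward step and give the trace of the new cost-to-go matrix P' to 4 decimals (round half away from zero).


17.2155

BᵀP = [60.0000 24.0000; 9.0000 0.0000]
S = R + BᵀPB = [1 0; 0 3] + [288.0000 36.0000; 36.0000 9.0000] = [289.0000 36.0000; 36.0000 12.0000]
BᵀPA = [-168.0000 192.0000; -18.0000 36.0000]
K = S⁻¹·BᵀPA = [-0.6298 0.4641; 0.3895 1.6077]
A−BK = [0.1298 0.5359; -0.3508 -1.3204]
AᵀP(A−BK) = [1.1989 2.9061; 2.9061 13.0166]
P' = Q + AᵀP(A−BK) = [3.1989 1.9061; 1.9061 14.0166]
tr(P') = 17.2155


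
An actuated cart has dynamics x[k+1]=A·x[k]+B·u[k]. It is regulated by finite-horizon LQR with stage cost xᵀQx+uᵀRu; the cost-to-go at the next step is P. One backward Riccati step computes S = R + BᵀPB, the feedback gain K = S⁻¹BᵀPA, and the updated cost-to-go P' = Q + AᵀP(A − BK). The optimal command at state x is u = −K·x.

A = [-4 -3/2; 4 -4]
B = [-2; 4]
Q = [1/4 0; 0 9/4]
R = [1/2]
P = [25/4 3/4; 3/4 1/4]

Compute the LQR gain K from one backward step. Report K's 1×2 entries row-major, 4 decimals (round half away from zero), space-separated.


2.0571 0.9286

BᵀP = [-9.5000 -0.5000]
S = R + BᵀPB = [1/2] + [17.0000] = [17.5000]
BᵀPA = [36.0000 16.2500]
K = S⁻¹·BᵀPA = [2.0571 0.9286]
A−BK = [0.1143 0.3571; -4.2286 -7.7143]
AᵀP(A−BK) = [5.9429 7.5714; 7.5714 11.9732]
P' = Q + AᵀP(A−BK) = [6.1929 7.5714; 7.5714 14.2232]
tr(P') = 20.4161


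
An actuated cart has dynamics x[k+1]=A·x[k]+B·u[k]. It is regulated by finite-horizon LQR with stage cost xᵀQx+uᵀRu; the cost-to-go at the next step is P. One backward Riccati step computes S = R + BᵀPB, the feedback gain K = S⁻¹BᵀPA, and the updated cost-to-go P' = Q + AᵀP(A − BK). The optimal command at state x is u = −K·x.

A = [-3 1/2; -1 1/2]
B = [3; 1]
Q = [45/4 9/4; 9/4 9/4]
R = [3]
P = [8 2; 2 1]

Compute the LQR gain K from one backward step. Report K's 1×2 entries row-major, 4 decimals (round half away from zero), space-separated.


-0.9659 0.1875

BᵀP = [26.0000 7.0000]
S = R + BᵀPB = [3] + [85.0000] = [88.0000]
BᵀPA = [-85.0000 16.5000]
K = S⁻¹·BᵀPA = [-0.9659 0.1875]
A−BK = [-0.1023 -0.0625; -0.0341 0.3125]
AᵀP(A−BK) = [2.8977 -0.5625; -0.5625 0.1563]
P' = Q + AᵀP(A−BK) = [14.1477 1.6875; 1.6875 2.4063]
tr(P') = 16.5540


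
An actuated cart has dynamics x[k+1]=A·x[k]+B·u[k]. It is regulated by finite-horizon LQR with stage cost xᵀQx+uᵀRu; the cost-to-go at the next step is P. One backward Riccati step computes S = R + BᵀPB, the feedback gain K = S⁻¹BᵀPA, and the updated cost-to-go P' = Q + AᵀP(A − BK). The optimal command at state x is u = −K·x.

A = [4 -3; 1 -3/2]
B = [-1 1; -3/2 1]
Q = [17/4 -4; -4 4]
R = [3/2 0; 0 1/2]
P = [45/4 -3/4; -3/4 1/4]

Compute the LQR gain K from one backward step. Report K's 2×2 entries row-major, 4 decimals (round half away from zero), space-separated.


BᵀP = [-10.1250 0.3750; 10.5000 -0.5000]
S = R + BᵀPB = [3/2 0; 0 1/2] + [9.5625 -9.7500; -9.7500 10.0000] = [11.0625 -9.7500; -9.7500 10.5000]
BᵀPA = [-40.1250 29.8125; 41.5000 -30.7500]
K = S⁻¹·BᵀPA = [-0.7911 0.6267; 3.2178 -2.3467]
A−BK = [-0.0089 -0.0267; -3.4044 1.7867]
AᵀP(A−BK) = [8.9689 -6.0933; -6.0933 4.2200]
P' = Q + AᵀP(A−BK) = [13.2189 -10.0933; -10.0933 8.2200]
tr(P') = 21.4389

-0.7911 0.6267 3.2178 -2.3467


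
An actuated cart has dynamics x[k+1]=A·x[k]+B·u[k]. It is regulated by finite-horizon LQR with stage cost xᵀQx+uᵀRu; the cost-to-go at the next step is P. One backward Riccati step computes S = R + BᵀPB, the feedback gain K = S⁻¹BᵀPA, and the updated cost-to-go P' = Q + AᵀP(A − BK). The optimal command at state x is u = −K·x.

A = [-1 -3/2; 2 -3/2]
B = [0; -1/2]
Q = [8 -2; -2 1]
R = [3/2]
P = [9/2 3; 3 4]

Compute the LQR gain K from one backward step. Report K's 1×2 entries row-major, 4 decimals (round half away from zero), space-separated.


BᵀP = [-1.5000 -2.0000]
S = R + BᵀPB = [3/2] + [1.0000] = [2.5000]
BᵀPA = [-2.5000 5.2500]
K = S⁻¹·BᵀPA = [-1.0000 2.1000]
A−BK = [-1.0000 -1.5000; 1.5000 -0.4500]
AᵀP(A−BK) = [6.0000 -4.5000; -4.5000 21.6000]
P' = Q + AᵀP(A−BK) = [14.0000 -6.5000; -6.5000 22.6000]
tr(P') = 36.6000

-1.0000 2.1000


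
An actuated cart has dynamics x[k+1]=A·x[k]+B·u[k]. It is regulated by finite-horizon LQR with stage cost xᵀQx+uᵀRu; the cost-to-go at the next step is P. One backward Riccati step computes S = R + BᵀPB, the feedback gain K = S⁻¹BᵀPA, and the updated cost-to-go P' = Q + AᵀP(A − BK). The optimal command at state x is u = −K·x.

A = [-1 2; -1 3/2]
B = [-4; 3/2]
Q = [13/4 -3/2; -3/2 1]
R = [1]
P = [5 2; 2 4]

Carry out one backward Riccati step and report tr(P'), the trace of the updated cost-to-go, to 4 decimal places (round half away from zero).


32.0379

BᵀP = [-17.0000 -2.0000]
S = R + BᵀPB = [1] + [65.0000] = [66.0000]
BᵀPA = [19.0000 -37.0000]
K = S⁻¹·BᵀPA = [0.2879 -0.5606]
A−BK = [0.1515 -0.2424; -1.4318 2.3409]
AᵀP(A−BK) = [7.5303 -12.3485; -12.3485 20.2576]
P' = Q + AᵀP(A−BK) = [10.7803 -13.8485; -13.8485 21.2576]
tr(P') = 32.0379


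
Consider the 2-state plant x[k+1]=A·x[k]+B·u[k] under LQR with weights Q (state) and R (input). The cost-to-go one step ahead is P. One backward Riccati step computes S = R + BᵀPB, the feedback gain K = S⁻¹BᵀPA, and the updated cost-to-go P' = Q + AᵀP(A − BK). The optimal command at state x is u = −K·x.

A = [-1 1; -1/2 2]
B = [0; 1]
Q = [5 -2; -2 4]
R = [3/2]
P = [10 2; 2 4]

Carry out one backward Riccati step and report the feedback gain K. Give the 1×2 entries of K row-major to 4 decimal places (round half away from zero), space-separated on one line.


-0.7273 1.8182

BᵀP = [2.0000 4.0000]
S = R + BᵀPB = [3/2] + [4.0000] = [5.5000]
BᵀPA = [-4.0000 10.0000]
K = S⁻¹·BᵀPA = [-0.7273 1.8182]
A−BK = [-1.0000 1.0000; 0.2273 0.1818]
AᵀP(A−BK) = [10.0909 -11.7273; -11.7273 15.8182]
P' = Q + AᵀP(A−BK) = [15.0909 -13.7273; -13.7273 19.8182]
tr(P') = 34.9091


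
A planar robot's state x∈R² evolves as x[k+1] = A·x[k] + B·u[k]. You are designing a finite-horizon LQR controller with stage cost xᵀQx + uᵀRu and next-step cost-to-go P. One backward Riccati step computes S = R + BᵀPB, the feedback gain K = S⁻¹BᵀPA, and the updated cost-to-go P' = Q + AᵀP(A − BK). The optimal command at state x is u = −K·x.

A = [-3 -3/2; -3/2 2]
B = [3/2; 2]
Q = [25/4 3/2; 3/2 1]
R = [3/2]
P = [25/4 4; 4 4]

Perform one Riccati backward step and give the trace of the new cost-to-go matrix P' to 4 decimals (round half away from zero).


18.2562

BᵀP = [17.3750 14.0000]
S = R + BᵀPB = [3/2] + [54.0625] = [55.5625]
BᵀPA = [-73.1250 1.9375]
K = S⁻¹·BᵀPA = [-1.3161 0.0349]
A−BK = [-1.0259 -1.5523; 1.1322 1.9303]
AᵀP(A−BK) = [5.0112 3.6749; 3.6749 5.9949]
P' = Q + AᵀP(A−BK) = [11.2612 5.1749; 5.1749 6.9949]
tr(P') = 18.2562


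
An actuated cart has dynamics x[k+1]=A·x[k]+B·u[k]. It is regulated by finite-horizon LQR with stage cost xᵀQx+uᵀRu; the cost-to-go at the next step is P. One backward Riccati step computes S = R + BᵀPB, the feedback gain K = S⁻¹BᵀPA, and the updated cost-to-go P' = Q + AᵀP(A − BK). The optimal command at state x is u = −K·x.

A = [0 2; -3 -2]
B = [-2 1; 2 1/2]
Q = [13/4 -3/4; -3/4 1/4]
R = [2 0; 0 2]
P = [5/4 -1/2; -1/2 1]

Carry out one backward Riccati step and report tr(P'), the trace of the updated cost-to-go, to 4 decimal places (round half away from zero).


BᵀP = [-3.5000 3.0000; 1.0000 0.0000]
S = R + BᵀPB = [2 0; 0 2] + [13.0000 -2.0000; -2.0000 1.0000] = [15.0000 -2.0000; -2.0000 3.0000]
BᵀPA = [-9.0000 -13.0000; 0.0000 2.0000]
K = S⁻¹·BᵀPA = [-0.6585 -0.8537; -0.4390 0.0976]
A−BK = [-0.8780 0.1951; -1.4634 -0.3415]
AᵀP(A−BK) = [3.0732 1.3171; 1.3171 1.7073]
P' = Q + AᵀP(A−BK) = [6.3232 0.5671; 0.5671 1.9573]
tr(P') = 8.2805

8.2805


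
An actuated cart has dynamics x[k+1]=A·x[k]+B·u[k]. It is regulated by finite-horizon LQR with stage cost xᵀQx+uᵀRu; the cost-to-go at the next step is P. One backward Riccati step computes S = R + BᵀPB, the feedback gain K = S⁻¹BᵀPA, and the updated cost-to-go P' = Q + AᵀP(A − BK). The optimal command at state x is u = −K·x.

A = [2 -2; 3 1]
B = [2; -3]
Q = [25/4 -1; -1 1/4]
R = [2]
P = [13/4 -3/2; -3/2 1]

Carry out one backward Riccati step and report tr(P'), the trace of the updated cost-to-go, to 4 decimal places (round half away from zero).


BᵀP = [11.0000 -6.0000]
S = R + BᵀPB = [2] + [40.0000] = [42.0000]
BᵀPA = [4.0000 -28.0000]
K = S⁻¹·BᵀPA = [0.0952 -0.6667]
A−BK = [1.8095 -0.6667; 3.2857 -1.0000]
AᵀP(A−BK) = [3.6190 -1.3333; -1.3333 1.3333]
P' = Q + AᵀP(A−BK) = [9.8690 -2.3333; -2.3333 1.5833]
tr(P') = 11.4524

11.4524


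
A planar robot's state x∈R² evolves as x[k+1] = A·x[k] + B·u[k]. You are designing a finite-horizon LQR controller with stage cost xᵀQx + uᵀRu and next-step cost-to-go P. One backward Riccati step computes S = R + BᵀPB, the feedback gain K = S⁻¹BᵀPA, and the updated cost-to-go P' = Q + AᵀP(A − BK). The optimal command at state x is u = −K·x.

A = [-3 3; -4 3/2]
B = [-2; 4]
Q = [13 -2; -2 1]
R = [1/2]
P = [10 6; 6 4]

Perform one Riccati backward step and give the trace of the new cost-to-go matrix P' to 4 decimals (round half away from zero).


BᵀP = [4.0000 4.0000]
S = R + BᵀPB = [1/2] + [8.0000] = [8.5000]
BᵀPA = [-28.0000 18.0000]
K = S⁻¹·BᵀPA = [-3.2941 2.1176]
A−BK = [-9.5882 7.2353; 9.1765 -6.9706]
AᵀP(A−BK) = [205.7647 -153.7059; -153.7059 114.8824]
P' = Q + AᵀP(A−BK) = [218.7647 -155.7059; -155.7059 115.8824]
tr(P') = 334.6471

334.6471


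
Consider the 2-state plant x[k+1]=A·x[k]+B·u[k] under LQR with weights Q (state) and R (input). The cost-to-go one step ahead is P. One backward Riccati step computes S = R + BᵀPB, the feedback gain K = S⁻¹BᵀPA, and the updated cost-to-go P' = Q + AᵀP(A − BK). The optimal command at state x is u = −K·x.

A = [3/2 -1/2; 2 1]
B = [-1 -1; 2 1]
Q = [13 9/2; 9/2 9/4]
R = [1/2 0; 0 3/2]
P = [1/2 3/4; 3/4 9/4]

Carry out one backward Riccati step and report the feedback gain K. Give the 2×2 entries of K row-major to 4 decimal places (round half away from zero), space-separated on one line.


1.3235 0.4412 -0.0963 0.0588

BᵀP = [1.0000 3.7500; 0.2500 1.5000]
S = R + BᵀPB = [1/2 0; 0 3/2] + [6.5000 2.7500; 2.7500 1.2500] = [7.0000 2.7500; 2.7500 2.7500]
BᵀPA = [9.0000 3.2500; 3.3750 1.3750]
K = S⁻¹·BᵀPA = [1.3235 0.4412; -0.0963 0.0588]
A−BK = [2.7273 0.0000; -0.5508 0.0588]
AᵀP(A−BK) = [3.0381 0.3309; 0.3309 0.1103]
P' = Q + AᵀP(A−BK) = [16.0381 4.8309; 4.8309 2.3603]
tr(P') = 18.3984


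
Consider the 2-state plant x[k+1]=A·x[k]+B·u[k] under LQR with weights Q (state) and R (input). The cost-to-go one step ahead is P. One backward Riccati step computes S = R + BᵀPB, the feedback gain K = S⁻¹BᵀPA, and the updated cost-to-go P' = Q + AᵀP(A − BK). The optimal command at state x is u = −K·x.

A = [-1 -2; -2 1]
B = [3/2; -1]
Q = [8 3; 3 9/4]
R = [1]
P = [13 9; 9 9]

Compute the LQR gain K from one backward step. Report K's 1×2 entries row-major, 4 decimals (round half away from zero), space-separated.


-1.5918 -1.3469

BᵀP = [10.5000 4.5000]
S = R + BᵀPB = [1] + [11.2500] = [12.2500]
BᵀPA = [-19.5000 -16.5000]
K = S⁻¹·BᵀPA = [-1.5918 -1.3469]
A−BK = [1.3878 0.0204; -3.5918 -0.3469]
AᵀP(A−BK) = [53.9592 8.7347; 8.7347 2.7755]
P' = Q + AᵀP(A−BK) = [61.9592 11.7347; 11.7347 5.0255]
tr(P') = 66.9847


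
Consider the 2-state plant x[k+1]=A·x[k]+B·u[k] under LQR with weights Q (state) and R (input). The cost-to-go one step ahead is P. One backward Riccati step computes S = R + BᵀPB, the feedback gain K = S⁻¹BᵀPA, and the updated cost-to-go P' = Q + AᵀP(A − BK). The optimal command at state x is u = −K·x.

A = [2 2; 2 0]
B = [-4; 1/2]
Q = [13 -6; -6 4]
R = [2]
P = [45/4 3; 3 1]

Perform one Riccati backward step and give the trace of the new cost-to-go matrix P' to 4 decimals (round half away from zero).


BᵀP = [-43.5000 -11.5000]
S = R + BᵀPB = [2] + [168.2500] = [170.2500]
BᵀPA = [-110.0000 -87.0000]
K = S⁻¹·BᵀPA = [-0.6461 -0.5110]
A−BK = [-0.5844 -0.0441; 2.3231 0.2555]
AᵀP(A−BK) = [1.9280 0.7885; 0.7885 0.5419]
P' = Q + AᵀP(A−BK) = [14.9280 -5.2115; -5.2115 4.5419]
tr(P') = 19.4699

19.4699


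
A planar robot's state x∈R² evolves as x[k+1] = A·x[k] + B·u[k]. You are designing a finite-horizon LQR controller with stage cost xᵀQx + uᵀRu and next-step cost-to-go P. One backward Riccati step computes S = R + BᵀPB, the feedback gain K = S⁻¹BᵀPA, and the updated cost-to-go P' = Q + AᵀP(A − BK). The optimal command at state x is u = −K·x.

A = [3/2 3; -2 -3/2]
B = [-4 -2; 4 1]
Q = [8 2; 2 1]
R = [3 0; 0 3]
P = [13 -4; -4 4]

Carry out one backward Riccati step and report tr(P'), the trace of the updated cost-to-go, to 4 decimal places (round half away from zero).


BᵀP = [-68.0000 32.0000; -30.0000 12.0000]
S = R + BᵀPB = [3 0; 0 3] + [400.0000 168.0000; 168.0000 72.0000] = [403.0000 168.0000; 168.0000 75.0000]
BᵀPA = [-166.0000 -252.0000; -69.0000 -108.0000]
K = S⁻¹·BᵀPA = [-0.4288 -0.3778; 0.0405 -0.5937]
A−BK = [-0.1342 0.3013; -0.3253 0.6049]
AᵀP(A−BK) = [0.8647 -0.1822; -0.1822 2.6717]
P' = Q + AᵀP(A−BK) = [8.8647 1.8178; 1.8178 3.6717]
tr(P') = 12.5364

12.5364


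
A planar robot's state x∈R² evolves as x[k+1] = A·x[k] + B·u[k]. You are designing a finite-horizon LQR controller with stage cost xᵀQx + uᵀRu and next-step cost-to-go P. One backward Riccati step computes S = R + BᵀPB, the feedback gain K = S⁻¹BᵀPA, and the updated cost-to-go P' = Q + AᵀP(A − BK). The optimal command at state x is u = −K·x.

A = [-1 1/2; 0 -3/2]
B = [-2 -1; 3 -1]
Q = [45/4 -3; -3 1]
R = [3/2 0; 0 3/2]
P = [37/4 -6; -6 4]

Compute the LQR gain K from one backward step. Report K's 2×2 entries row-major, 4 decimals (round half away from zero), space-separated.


BᵀP = [-36.5000 24.0000; -3.2500 2.0000]
S = R + BᵀPB = [3/2 0; 0 3/2] + [145.0000 12.5000; 12.5000 1.2500] = [146.5000 12.5000; 12.5000 2.7500]
BᵀPA = [36.5000 -54.2500; 3.2500 -4.6250]
K = S⁻¹·BᵀPA = [0.2423 -0.3705; 0.0806 0.0023]
A−BK = [-0.4349 -0.2387; -0.6462 -0.3862]
AᵀP(A−BK) = [0.1452 -0.1091; -0.1091 0.2233]
P' = Q + AᵀP(A−BK) = [11.3952 -3.1091; -3.1091 1.2233]
tr(P') = 12.6185

0.2423 -0.3705 0.0806 0.0023
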